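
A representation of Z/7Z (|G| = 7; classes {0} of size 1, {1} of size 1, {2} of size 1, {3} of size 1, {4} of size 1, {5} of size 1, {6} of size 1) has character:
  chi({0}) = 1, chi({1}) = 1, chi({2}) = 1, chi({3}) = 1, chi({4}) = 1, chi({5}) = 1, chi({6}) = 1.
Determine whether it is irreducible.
Irreducible: <chi, chi> = 1.

Argument: <chi, chi> = (1/|G|) sum_C |C| * |chi(C)|^2 = (1/7)[1*|1|^2 + 1*|1|^2 + 1*|1|^2 + 1*|1|^2 + 1*|1|^2 + 1*|1|^2 + 1*|1|^2]
  = (1/7)[(1) + (1) + (1) + (1) + (1) + (1) + (1)] = 7/7 = 1.
(Exp terms are combined using exp(i*s)*conj(exp(i*t)) = exp(i*(s-t)), and sums of them are collapsed using the identity that for every m > 1 the m distinct m-th roots of unity sum to 0, e.g. 1 + exp(2*I*pi/3) + exp(-2*I*pi/3) = 0.)
A character is irreducible iff <chi, chi> = 1, so this representation is irreducible.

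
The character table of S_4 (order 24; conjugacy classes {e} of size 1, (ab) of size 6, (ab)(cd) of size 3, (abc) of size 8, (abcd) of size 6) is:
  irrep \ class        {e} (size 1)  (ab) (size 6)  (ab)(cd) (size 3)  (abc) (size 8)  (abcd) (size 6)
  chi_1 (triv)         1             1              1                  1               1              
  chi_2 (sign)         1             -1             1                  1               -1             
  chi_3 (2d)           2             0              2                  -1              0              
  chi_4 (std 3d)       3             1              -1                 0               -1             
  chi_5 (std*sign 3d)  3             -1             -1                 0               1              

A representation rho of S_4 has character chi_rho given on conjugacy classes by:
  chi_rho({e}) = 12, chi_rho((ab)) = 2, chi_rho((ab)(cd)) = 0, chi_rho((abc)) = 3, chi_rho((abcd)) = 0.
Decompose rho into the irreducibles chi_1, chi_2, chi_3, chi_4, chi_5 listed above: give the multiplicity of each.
Multiplicities: chi_1: 2, chi_2: 1, chi_3: 0, chi_4: 2, chi_5: 1.

Argument: Use <chi_rho, chi> = (1/|G|) sum_C |C| * chi_rho(C) * conj(chi(C)) with |G| = 24 for each irreducible chi in the table:
  <chi_rho, chi_1> = (1/24)[1*(12)*conj(1) + 6*(2)*conj(1) + 3*(0)*conj(1) + 8*(3)*conj(1) + 6*(0)*conj(1)]
      = (1/24)[(12) + (12) + (0) + (24) + (0)] = 48/24 = 2
  <chi_rho, chi_2> = (1/24)[1*(12)*conj(1) + 6*(2)*conj(-1) + 3*(0)*conj(1) + 8*(3)*conj(1) + 6*(0)*conj(-1)]
      = (1/24)[(12) + (-12) + (0) + (24) + (0)] = 24/24 = 1
  <chi_rho, chi_3> = (1/24)[1*(12)*conj(2) + 6*(2)*conj(0) + 3*(0)*conj(2) + 8*(3)*conj(-1) + 6*(0)*conj(0)]
      = (1/24)[(24) + (0) + (0) + (-24) + (0)] = 0/24 = 0
  <chi_rho, chi_4> = (1/24)[1*(12)*conj(3) + 6*(2)*conj(1) + 3*(0)*conj(-1) + 8*(3)*conj(0) + 6*(0)*conj(-1)]
      = (1/24)[(36) + (12) + (0) + (0) + (0)] = 48/24 = 2
  <chi_rho, chi_5> = (1/24)[1*(12)*conj(3) + 6*(2)*conj(-1) + 3*(0)*conj(-1) + 8*(3)*conj(0) + 6*(0)*conj(1)]
      = (1/24)[(36) + (-12) + (0) + (0) + (0)] = 24/24 = 1
Dimension check: dim(rho) = sum (mult * dim) = 2*1 + 1*1 + 0*2 + 2*3 + 1*3 = 12 = chi_rho(e) = 12.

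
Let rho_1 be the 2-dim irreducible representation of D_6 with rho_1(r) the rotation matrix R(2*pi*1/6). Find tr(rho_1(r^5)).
chi_{rho_1}(r^5) = 2*cos(2*pi*1*5/6) = 1

Why: rho_1(r^5) is rotation by angle 2*pi*1*5/6, whose trace is 2*cos(2*pi*1*5/6) = 1.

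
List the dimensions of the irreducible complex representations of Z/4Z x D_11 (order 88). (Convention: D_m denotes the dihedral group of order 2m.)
Dimensions: 1, 1, 1, 1, 1, 1, 1, 1, 2, 2, 2, 2, 2, 2, 2, 2, 2, 2, 2, 2, 2, 2, 2, 2, 2, 2, 2, 2

Working: There are 28 irreducibles (= number of conjugacy classes). Their dimensions d_i satisfy sum d_i^2 = |G| = 88: 1 + 1 + 1 + 1 + 1 + 1 + 1 + 1 + 4 + 4 + 4 + 4 + 4 + 4 + 4 + 4 + 4 + 4 + 4 + 4 + 4 + 4 + 4 + 4 + 4 + 4 + 4 + 4 = 88. (For the product with Z/4Z: each of the 4 1-dim characters of Z/4Z tensors with each irrep of D_11, giving 4 copies of each D_11-dimension.)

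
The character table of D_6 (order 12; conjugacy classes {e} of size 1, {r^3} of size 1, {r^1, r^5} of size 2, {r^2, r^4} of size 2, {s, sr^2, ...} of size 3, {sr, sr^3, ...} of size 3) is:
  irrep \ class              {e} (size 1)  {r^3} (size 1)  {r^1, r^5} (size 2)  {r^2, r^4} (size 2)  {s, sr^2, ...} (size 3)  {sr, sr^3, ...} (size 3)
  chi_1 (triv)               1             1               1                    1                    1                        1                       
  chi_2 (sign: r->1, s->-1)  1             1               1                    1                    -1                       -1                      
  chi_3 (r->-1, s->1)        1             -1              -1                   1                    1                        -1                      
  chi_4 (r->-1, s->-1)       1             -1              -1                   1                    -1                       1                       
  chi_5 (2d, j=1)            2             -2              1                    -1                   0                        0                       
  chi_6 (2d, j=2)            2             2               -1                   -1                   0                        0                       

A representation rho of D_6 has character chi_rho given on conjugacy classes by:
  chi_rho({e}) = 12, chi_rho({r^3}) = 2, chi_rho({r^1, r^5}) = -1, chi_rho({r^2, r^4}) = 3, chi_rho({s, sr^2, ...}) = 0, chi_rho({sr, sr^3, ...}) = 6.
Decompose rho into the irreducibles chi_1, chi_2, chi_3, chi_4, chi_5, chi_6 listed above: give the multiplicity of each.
Multiplicities: chi_1: 3, chi_2: 0, chi_3: 0, chi_4: 3, chi_5: 1, chi_6: 2.

Proof sketch: Use <chi_rho, chi> = (1/|G|) sum_C |C| * chi_rho(C) * conj(chi(C)) with |G| = 12 for each irreducible chi in the table:
  <chi_rho, chi_1> = (1/12)[1*(12)*conj(1) + 1*(2)*conj(1) + 2*(-1)*conj(1) + 2*(3)*conj(1) + 3*(0)*conj(1) + 3*(6)*conj(1)]
      = (1/12)[(12) + (2) + (-2) + (6) + (0) + (18)] = 36/12 = 3
  <chi_rho, chi_2> = (1/12)[1*(12)*conj(1) + 1*(2)*conj(1) + 2*(-1)*conj(1) + 2*(3)*conj(1) + 3*(0)*conj(-1) + 3*(6)*conj(-1)]
      = (1/12)[(12) + (2) + (-2) + (6) + (0) + (-18)] = 0/12 = 0
  <chi_rho, chi_3> = (1/12)[1*(12)*conj(1) + 1*(2)*conj(-1) + 2*(-1)*conj(-1) + 2*(3)*conj(1) + 3*(0)*conj(1) + 3*(6)*conj(-1)]
      = (1/12)[(12) + (-2) + (2) + (6) + (0) + (-18)] = 0/12 = 0
  <chi_rho, chi_4> = (1/12)[1*(12)*conj(1) + 1*(2)*conj(-1) + 2*(-1)*conj(-1) + 2*(3)*conj(1) + 3*(0)*conj(-1) + 3*(6)*conj(1)]
      = (1/12)[(12) + (-2) + (2) + (6) + (0) + (18)] = 36/12 = 3
  <chi_rho, chi_5> = (1/12)[1*(12)*conj(2) + 1*(2)*conj(-2) + 2*(-1)*conj(1) + 2*(3)*conj(-1) + 3*(0)*conj(0) + 3*(6)*conj(0)]
      = (1/12)[(24) + (-4) + (-2) + (-6) + (0) + (0)] = 12/12 = 1
  <chi_rho, chi_6> = (1/12)[1*(12)*conj(2) + 1*(2)*conj(2) + 2*(-1)*conj(-1) + 2*(3)*conj(-1) + 3*(0)*conj(0) + 3*(6)*conj(0)]
      = (1/12)[(24) + (4) + (2) + (-6) + (0) + (0)] = 24/12 = 2
Dimension check: dim(rho) = sum (mult * dim) = 3*1 + 0*1 + 0*1 + 3*1 + 1*2 + 2*2 = 12 = chi_rho(e) = 12.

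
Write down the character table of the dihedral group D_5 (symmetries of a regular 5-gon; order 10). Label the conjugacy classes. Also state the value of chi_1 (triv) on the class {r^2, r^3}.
Conjugacy classes: {e} of size 1, {r^1, r^4} of size 2, {r^2, r^3} of size 2, {s, sr, ..., sr^4} of size 5.
Character table:
  irrep \ class              {e} (size 1)  {r^1, r^4} (size 2)  {r^2, r^3} (size 2)  {s, sr, ..., sr^4} (size 5)
  chi_1 (triv)               1             1                    1                    1                          
  chi_2 (sign: r->1, s->-1)  1             1                    1                    -1                         
  chi_3 (2d, j=1)            2             -1/2 + sqrt(5)/2     -sqrt(5)/2 - 1/2     0                          
  chi_4 (2d, j=2)            2             -sqrt(5)/2 - 1/2     -1/2 + sqrt(5)/2     0                          

Spot check: chi_1 (triv) on {r^2, r^3} = 1.

Explanation: D_5 has order 2*5 = 10 with 4 conjugacy classes, hence 4 irreducibles. Sum of squared dims 1 + 1 + 4 + 4 = 10 = |G|. Linear characters come from the abelianisation; the 2-dimensional irreps have character r^k -> 2*cos(2*pi*j*k/5), reflections -> 0.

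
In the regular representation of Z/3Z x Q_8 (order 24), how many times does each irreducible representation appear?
Each irreducible V_i of dimension d_i appears with multiplicity d_i, i.e. rho_reg = (direct sum over all irreducibles V_i) d_i V_i. The irreducible dimensions for Z/3Z x Q_8 are 1, 1, 1, 1, 1, 1, 1, 1, 1, 1, 1, 1, 2, 2, 2: 12 irreducibles of dimension 1, each with multiplicity 1; 3 irreducibles of dimension 2, each with multiplicity 2. Total dimension 12*1*1 + 3*2*2 = 24 = |G|.

Justification: General theorem: in the regular representation of a finite group G, each irreducible appears with multiplicity equal to its dimension. Check: dim(rho_reg) = sum d_i^2 = 1 + 1 + 1 + 1 + 1 + 1 + 1 + 1 + 1 + 1 + 1 + 1 + 4 + 4 + 4 = 24 = |G|.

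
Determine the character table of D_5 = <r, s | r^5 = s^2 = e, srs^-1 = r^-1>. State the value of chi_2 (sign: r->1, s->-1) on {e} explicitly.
Conjugacy classes: {e} of size 1, {r^1, r^4} of size 2, {r^2, r^3} of size 2, {s, sr, ..., sr^4} of size 5.
Character table:
  irrep \ class              {e} (size 1)  {r^1, r^4} (size 2)  {r^2, r^3} (size 2)  {s, sr, ..., sr^4} (size 5)
  chi_1 (triv)               1             1                    1                    1                          
  chi_2 (sign: r->1, s->-1)  1             1                    1                    -1                         
  chi_3 (2d, j=1)            2             -1/2 + sqrt(5)/2     -sqrt(5)/2 - 1/2     0                          
  chi_4 (2d, j=2)            2             -sqrt(5)/2 - 1/2     -1/2 + sqrt(5)/2     0                          

Spot check: chi_2 (sign: r->1, s->-1) on {e} = 1.

Reasoning: D_5 has order 2*5 = 10 with 4 conjugacy classes, hence 4 irreducibles. Sum of squared dims 1 + 1 + 4 + 4 = 10 = |G|. Linear characters come from the abelianisation; the 2-dimensional irreps have character r^k -> 2*cos(2*pi*j*k/5), reflections -> 0.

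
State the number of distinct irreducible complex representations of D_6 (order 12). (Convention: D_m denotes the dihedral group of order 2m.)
6

Explanation: The number of irreducible complex representations of a finite group equals its number of conjugacy classes. D_6 has 6 conjugacy classes (n/2 + 3 for n even), so D_6 (order 12) has exactly 6 irreducible complex representations.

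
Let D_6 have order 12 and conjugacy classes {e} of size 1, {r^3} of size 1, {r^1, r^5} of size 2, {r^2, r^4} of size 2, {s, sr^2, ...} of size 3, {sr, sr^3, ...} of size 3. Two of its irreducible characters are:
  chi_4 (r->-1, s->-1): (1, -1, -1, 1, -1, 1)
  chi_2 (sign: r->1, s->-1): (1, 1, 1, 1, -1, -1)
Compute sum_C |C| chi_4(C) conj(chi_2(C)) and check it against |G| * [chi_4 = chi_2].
Sum = 0; so <chi_4, chi_2> = 0 (distinct irreducibles are orthogonal).

Solution. Compute term by term over conjugacy classes (|C| * chi_4(C) * conj(chi_2(C))):
  1*(1)*conj(1) + 1*(-1)*conj(1) + 2*(-1)*conj(1) + 2*(1)*conj(1) + 3*(-1)*conj(-1) + 3*(1)*conj(-1)
  = (1) + (-1) + (-2) + (2) + (3) + (-3)
  = 0.
Dividing by |G| = 12 gives 0/12 = 0, matching the row-orthogonality relation <chi_4, chi_2> = [chi_4 = chi_2].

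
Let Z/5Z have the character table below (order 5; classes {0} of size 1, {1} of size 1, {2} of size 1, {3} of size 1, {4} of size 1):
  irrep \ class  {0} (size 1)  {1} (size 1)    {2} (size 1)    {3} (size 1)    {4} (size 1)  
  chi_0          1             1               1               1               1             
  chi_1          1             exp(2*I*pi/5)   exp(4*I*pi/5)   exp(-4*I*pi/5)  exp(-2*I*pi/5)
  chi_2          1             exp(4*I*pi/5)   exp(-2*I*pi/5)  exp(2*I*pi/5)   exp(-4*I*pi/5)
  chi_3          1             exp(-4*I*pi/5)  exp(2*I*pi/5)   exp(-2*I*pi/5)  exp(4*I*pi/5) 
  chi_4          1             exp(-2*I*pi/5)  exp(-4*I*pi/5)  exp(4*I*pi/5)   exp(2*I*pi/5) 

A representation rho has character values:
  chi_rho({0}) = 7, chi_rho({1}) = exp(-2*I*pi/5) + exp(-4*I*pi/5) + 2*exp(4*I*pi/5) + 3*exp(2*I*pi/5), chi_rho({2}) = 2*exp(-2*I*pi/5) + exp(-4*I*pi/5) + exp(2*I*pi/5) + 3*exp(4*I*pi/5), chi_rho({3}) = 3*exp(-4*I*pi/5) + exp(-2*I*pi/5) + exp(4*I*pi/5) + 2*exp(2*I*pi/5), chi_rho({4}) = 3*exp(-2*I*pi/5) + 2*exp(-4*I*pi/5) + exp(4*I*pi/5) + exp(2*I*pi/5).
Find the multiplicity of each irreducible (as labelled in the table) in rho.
Multiplicities: chi_0: 0, chi_1: 3, chi_2: 2, chi_3: 1, chi_4: 1.

Explanation: Use <chi_rho, chi> = (1/|G|) sum_C |C| * chi_rho(C) * conj(chi(C)) with |G| = 5 for each irreducible chi in the table:
  <chi_rho, chi_0> = (1/5)[1*(7)*conj(1) + 1*(exp(-2*I*pi/5) + exp(-4*I*pi/5) + 2*exp(4*I*pi/5) + 3*exp(2*I*pi/5))*conj(1) + 1*(2*exp(-2*I*pi/5) + exp(-4*I*pi/5) + exp(2*I*pi/5) + 3*exp(4*I*pi/5))*conj(1) + 1*(3*exp(-4*I*pi/5) + exp(-2*I*pi/5) + exp(4*I*pi/5) + 2*exp(2*I*pi/5))*conj(1) + 1*(3*exp(-2*I*pi/5) + 2*exp(-4*I*pi/5) + exp(4*I*pi/5) + exp(2*I*pi/5))*conj(1)]
      = (1/5)[(7) + (exp(-2*I*pi/5) + exp(-4*I*pi/5) + 2*exp(4*I*pi/5) + 3*exp(2*I*pi/5)) + (2*exp(-2*I*pi/5) + exp(-4*I*pi/5) + exp(2*I*pi/5) + 3*exp(4*I*pi/5)) + (3*exp(-4*I*pi/5) + exp(-2*I*pi/5) + exp(4*I*pi/5) + 2*exp(2*I*pi/5)) + (3*exp(-2*I*pi/5) + 2*exp(-4*I*pi/5) + exp(4*I*pi/5) + exp(2*I*pi/5))] = 0/5 = 0
  <chi_rho, chi_1> = (1/5)[1*(7)*conj(1) + 1*(exp(-2*I*pi/5) + exp(-4*I*pi/5) + 2*exp(4*I*pi/5) + 3*exp(2*I*pi/5))*conj(exp(2*I*pi/5)) + 1*(2*exp(-2*I*pi/5) + exp(-4*I*pi/5) + exp(2*I*pi/5) + 3*exp(4*I*pi/5))*conj(exp(4*I*pi/5)) + 1*(3*exp(-4*I*pi/5) + exp(-2*I*pi/5) + exp(4*I*pi/5) + 2*exp(2*I*pi/5))*conj(exp(-4*I*pi/5)) + 1*(3*exp(-2*I*pi/5) + 2*exp(-4*I*pi/5) + exp(4*I*pi/5) + exp(2*I*pi/5))*conj(exp(-2*I*pi/5))]
      = (1/5)[(7) + (3 + exp(-4*I*pi/5) + exp(4*I*pi/5) + 2*exp(2*I*pi/5)) + (3 + exp(-2*I*pi/5) + exp(2*I*pi/5) + 2*exp(4*I*pi/5)) + (3 + 2*exp(-4*I*pi/5) + exp(-2*I*pi/5) + exp(2*I*pi/5)) + (3 + 2*exp(-2*I*pi/5) + exp(-4*I*pi/5) + exp(4*I*pi/5))] = 15/5 = 3
  <chi_rho, chi_2> = (1/5)[1*(7)*conj(1) + 1*(exp(-2*I*pi/5) + exp(-4*I*pi/5) + 2*exp(4*I*pi/5) + 3*exp(2*I*pi/5))*conj(exp(4*I*pi/5)) + 1*(2*exp(-2*I*pi/5) + exp(-4*I*pi/5) + exp(2*I*pi/5) + 3*exp(4*I*pi/5))*conj(exp(-2*I*pi/5)) + 1*(3*exp(-4*I*pi/5) + exp(-2*I*pi/5) + exp(4*I*pi/5) + 2*exp(2*I*pi/5))*conj(exp(2*I*pi/5)) + 1*(3*exp(-2*I*pi/5) + 2*exp(-4*I*pi/5) + exp(4*I*pi/5) + exp(2*I*pi/5))*conj(exp(-4*I*pi/5))]
      = (1/5)[(7) + (2 + 3*exp(-2*I*pi/5) + exp(4*I*pi/5) + exp(2*I*pi/5)) + (2 + 3*exp(-4*I*pi/5) + exp(-2*I*pi/5) + exp(4*I*pi/5)) + (2 + exp(-4*I*pi/5) + exp(2*I*pi/5) + 3*exp(4*I*pi/5)) + (2 + exp(-2*I*pi/5) + exp(-4*I*pi/5) + 3*exp(2*I*pi/5))] = 10/5 = 2
  <chi_rho, chi_3> = (1/5)[1*(7)*conj(1) + 1*(exp(-2*I*pi/5) + exp(-4*I*pi/5) + 2*exp(4*I*pi/5) + 3*exp(2*I*pi/5))*conj(exp(-4*I*pi/5)) + 1*(2*exp(-2*I*pi/5) + exp(-4*I*pi/5) + exp(2*I*pi/5) + 3*exp(4*I*pi/5))*conj(exp(2*I*pi/5)) + 1*(3*exp(-4*I*pi/5) + exp(-2*I*pi/5) + exp(4*I*pi/5) + 2*exp(2*I*pi/5))*conj(exp(-2*I*pi/5)) + 1*(3*exp(-2*I*pi/5) + 2*exp(-4*I*pi/5) + exp(4*I*pi/5) + exp(2*I*pi/5))*conj(exp(4*I*pi/5))]
      = (1/5)[(7) + (1 + 2*exp(-2*I*pi/5) + 3*exp(-4*I*pi/5) + exp(2*I*pi/5)) + (1 + 2*exp(-4*I*pi/5) + exp(4*I*pi/5) + 3*exp(2*I*pi/5)) + (1 + 3*exp(-2*I*pi/5) + exp(-4*I*pi/5) + 2*exp(4*I*pi/5)) + (1 + exp(-2*I*pi/5) + 3*exp(4*I*pi/5) + 2*exp(2*I*pi/5))] = 5/5 = 1
  <chi_rho, chi_4> = (1/5)[1*(7)*conj(1) + 1*(exp(-2*I*pi/5) + exp(-4*I*pi/5) + 2*exp(4*I*pi/5) + 3*exp(2*I*pi/5))*conj(exp(-2*I*pi/5)) + 1*(2*exp(-2*I*pi/5) + exp(-4*I*pi/5) + exp(2*I*pi/5) + 3*exp(4*I*pi/5))*conj(exp(-4*I*pi/5)) + 1*(3*exp(-4*I*pi/5) + exp(-2*I*pi/5) + exp(4*I*pi/5) + 2*exp(2*I*pi/5))*conj(exp(4*I*pi/5)) + 1*(3*exp(-2*I*pi/5) + 2*exp(-4*I*pi/5) + exp(4*I*pi/5) + exp(2*I*pi/5))*conj(exp(2*I*pi/5))]
      = (1/5)[(7) + (1 + 2*exp(-4*I*pi/5) + exp(-2*I*pi/5) + 3*exp(4*I*pi/5)) + (1 + 3*exp(-2*I*pi/5) + exp(-4*I*pi/5) + 2*exp(2*I*pi/5)) + (1 + 2*exp(-2*I*pi/5) + exp(4*I*pi/5) + 3*exp(2*I*pi/5)) + (1 + 3*exp(-4*I*pi/5) + exp(2*I*pi/5) + 2*exp(4*I*pi/5))] = 5/5 = 1
(Exp terms are combined using exp(i*s)*conj(exp(i*t)) = exp(i*(s-t)), and sums of them are collapsed using the identity that for every m > 1 the m distinct m-th roots of unity sum to 0, e.g. 1 + exp(2*I*pi/3) + exp(-2*I*pi/3) = 0.)
Dimension check: dim(rho) = sum (mult * dim) = 0*1 + 3*1 + 2*1 + 1*1 + 1*1 = 7 = chi_rho(e) = 7.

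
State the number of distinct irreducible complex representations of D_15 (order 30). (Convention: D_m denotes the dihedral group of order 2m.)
9

Proof sketch: The number of irreducible complex representations of a finite group equals its number of conjugacy classes. D_15 has 9 conjugacy classes ((n+3)/2 for n odd), so D_15 (order 30) has exactly 9 irreducible complex representations.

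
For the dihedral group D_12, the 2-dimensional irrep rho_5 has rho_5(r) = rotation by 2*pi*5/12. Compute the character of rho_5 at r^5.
chi_{rho_5}(r^5) = 2*cos(2*pi*5*5/12) = sqrt(3)

Reasoning: rho_5(r^5) is rotation by angle 2*pi*5*5/12, whose trace is 2*cos(2*pi*5*5/12) = sqrt(3).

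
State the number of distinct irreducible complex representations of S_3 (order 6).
3

Working: The number of irreducible complex representations of a finite group equals its number of conjugacy classes. Conjugacy classes in S_3 correspond to cycle types, i.e. partitions of 3; there are p(3) = 3 of them, so S_3 (order 6) has exactly 3 irreducible complex representations.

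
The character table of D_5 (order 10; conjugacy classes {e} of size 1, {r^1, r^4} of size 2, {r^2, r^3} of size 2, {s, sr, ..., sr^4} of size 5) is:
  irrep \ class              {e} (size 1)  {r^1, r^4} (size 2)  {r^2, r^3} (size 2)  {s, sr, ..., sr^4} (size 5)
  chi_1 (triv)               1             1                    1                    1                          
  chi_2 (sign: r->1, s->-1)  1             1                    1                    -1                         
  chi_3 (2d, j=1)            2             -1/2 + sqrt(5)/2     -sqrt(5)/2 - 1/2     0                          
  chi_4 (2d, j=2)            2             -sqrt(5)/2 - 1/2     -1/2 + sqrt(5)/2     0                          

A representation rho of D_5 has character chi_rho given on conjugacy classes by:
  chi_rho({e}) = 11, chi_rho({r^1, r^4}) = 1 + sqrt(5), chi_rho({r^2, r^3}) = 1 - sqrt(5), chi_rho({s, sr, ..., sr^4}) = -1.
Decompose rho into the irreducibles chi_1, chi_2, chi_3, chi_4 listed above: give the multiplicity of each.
Multiplicities: chi_1: 1, chi_2: 2, chi_3: 3, chi_4: 1.

Solution. Use <chi_rho, chi> = (1/|G|) sum_C |C| * chi_rho(C) * conj(chi(C)) with |G| = 10 for each irreducible chi in the table:
  <chi_rho, chi_1> = (1/10)[1*(11)*conj(1) + 2*(1 + sqrt(5))*conj(1) + 2*(1 - sqrt(5))*conj(1) + 5*(-1)*conj(1)]
      = (1/10)[(11) + (2 + 2*sqrt(5)) + (2 - 2*sqrt(5)) + (-5)] = 10/10 = 1
  <chi_rho, chi_2> = (1/10)[1*(11)*conj(1) + 2*(1 + sqrt(5))*conj(1) + 2*(1 - sqrt(5))*conj(1) + 5*(-1)*conj(-1)]
      = (1/10)[(11) + (2 + 2*sqrt(5)) + (2 - 2*sqrt(5)) + (5)] = 20/10 = 2
  <chi_rho, chi_3> = (1/10)[1*(11)*conj(2) + 2*(1 + sqrt(5))*conj(-1/2 + sqrt(5)/2) + 2*(1 - sqrt(5))*conj(-sqrt(5)/2 - 1/2) + 5*(-1)*conj(0)]
      = (1/10)[(22) + (4) + (4) + (0)] = 30/10 = 3
  <chi_rho, chi_4> = (1/10)[1*(11)*conj(2) + 2*(1 + sqrt(5))*conj(-sqrt(5)/2 - 1/2) + 2*(1 - sqrt(5))*conj(-1/2 + sqrt(5)/2) + 5*(-1)*conj(0)]
      = (1/10)[(22) + (-6 - 2*sqrt(5)) + (-6 + 2*sqrt(5)) + (0)] = 10/10 = 1
Dimension check: dim(rho) = sum (mult * dim) = 1*1 + 2*1 + 3*2 + 1*2 = 11 = chi_rho(e) = 11.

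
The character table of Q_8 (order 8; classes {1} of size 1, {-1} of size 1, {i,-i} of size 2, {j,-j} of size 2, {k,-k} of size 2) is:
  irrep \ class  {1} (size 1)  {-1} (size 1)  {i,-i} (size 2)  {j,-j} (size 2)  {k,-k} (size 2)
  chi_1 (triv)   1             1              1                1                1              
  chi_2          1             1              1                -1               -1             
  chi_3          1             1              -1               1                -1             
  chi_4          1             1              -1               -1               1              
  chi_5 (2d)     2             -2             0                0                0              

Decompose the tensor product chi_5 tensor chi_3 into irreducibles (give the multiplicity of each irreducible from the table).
chi_5 tensor chi_3 = chi_5 (all other irreducibles have multiplicity 0).

Proof sketch: The character of a tensor product is the pointwise product (chi_5 * chi_3)(C) = chi_5(C) * chi_3(C):
  {1}: (2)*(1), {-1}: (-2)*(1), {i,-i}: (0)*(-1), {j,-j}: (0)*(1), {k,-k}: (0)*(-1)
so (chi_5 * chi_3) takes values
  {1} -> 2, {-1} -> -2, {i,-i} -> 0, {j,-j} -> 0, {k,-k} -> 0.
Now take the inner product of this character with each irreducible chi from the table, <chi_5*chi_3, chi> = (1/8) sum_C |C| (chi_5*chi_3)(C) conj(chi(C)):
  <chi_5*chi_3, chi_1> = (1/8)[1*(2)*conj(1) + 1*(-2)*conj(1) + 2*(0)*conj(1) + 2*(0)*conj(1) + 2*(0)*conj(1)]
      = (1/8)[(2) + (-2) + (0) + (0) + (0)] = 0/8 = 0
  <chi_5*chi_3, chi_2> = (1/8)[1*(2)*conj(1) + 1*(-2)*conj(1) + 2*(0)*conj(1) + 2*(0)*conj(-1) + 2*(0)*conj(-1)]
      = (1/8)[(2) + (-2) + (0) + (0) + (0)] = 0/8 = 0
  <chi_5*chi_3, chi_3> = (1/8)[1*(2)*conj(1) + 1*(-2)*conj(1) + 2*(0)*conj(-1) + 2*(0)*conj(1) + 2*(0)*conj(-1)]
      = (1/8)[(2) + (-2) + (0) + (0) + (0)] = 0/8 = 0
  <chi_5*chi_3, chi_4> = (1/8)[1*(2)*conj(1) + 1*(-2)*conj(1) + 2*(0)*conj(-1) + 2*(0)*conj(-1) + 2*(0)*conj(1)]
      = (1/8)[(2) + (-2) + (0) + (0) + (0)] = 0/8 = 0
  <chi_5*chi_3, chi_5> = (1/8)[1*(2)*conj(2) + 1*(-2)*conj(-2) + 2*(0)*conj(0) + 2*(0)*conj(0) + 2*(0)*conj(0)]
      = (1/8)[(4) + (4) + (0) + (0) + (0)] = 8/8 = 1
Hence the multiplicities are chi_5: 1. Dimension check: dim(chi_5)*dim(chi_3) = 2*1 = 2 and sum (mult * dim) = 1*2 = 2.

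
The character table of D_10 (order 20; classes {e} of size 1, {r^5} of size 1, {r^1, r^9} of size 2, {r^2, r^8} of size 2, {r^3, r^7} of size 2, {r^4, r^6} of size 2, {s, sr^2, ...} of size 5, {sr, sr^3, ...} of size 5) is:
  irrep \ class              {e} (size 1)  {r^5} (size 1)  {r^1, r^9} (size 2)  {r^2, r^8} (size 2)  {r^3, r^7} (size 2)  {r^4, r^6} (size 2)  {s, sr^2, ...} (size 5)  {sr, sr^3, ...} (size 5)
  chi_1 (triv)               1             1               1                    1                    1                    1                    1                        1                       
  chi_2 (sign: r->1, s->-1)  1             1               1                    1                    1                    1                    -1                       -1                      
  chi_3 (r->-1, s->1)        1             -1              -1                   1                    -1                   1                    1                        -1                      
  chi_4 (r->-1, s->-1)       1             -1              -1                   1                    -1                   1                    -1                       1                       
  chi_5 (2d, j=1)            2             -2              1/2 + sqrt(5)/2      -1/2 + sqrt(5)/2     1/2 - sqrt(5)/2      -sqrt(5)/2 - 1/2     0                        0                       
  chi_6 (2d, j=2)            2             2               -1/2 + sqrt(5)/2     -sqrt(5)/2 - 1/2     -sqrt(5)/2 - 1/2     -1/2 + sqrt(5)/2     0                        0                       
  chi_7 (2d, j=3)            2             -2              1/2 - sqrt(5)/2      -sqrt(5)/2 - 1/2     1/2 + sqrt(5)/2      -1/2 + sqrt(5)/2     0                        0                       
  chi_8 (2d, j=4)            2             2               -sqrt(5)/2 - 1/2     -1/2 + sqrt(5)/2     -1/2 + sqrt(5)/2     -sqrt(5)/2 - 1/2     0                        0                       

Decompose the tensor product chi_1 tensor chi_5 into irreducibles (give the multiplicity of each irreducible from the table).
chi_1 tensor chi_5 = chi_5 (all other irreducibles have multiplicity 0).

Proof sketch: The character of a tensor product is the pointwise product (chi_1 * chi_5)(C) = chi_1(C) * chi_5(C):
  {e}: (1)*(2), {r^5}: (1)*(-2), {r^1, r^9}: (1)*(1/2 + sqrt(5)/2), {r^2, r^8}: (1)*(-1/2 + sqrt(5)/2), {r^3, r^7}: (1)*(1/2 - sqrt(5)/2), {r^4, r^6}: (1)*(-sqrt(5)/2 - 1/2), {s, sr^2, ...}: (1)*(0), {sr, sr^3, ...}: (1)*(0)
so (chi_1 * chi_5) takes values
  {e} -> 2, {r^5} -> -2, {r^1, r^9} -> 1/2 + sqrt(5)/2, {r^2, r^8} -> -1/2 + sqrt(5)/2, {r^3, r^7} -> 1/2 - sqrt(5)/2, {r^4, r^6} -> -sqrt(5)/2 - 1/2, {s, sr^2, ...} -> 0, {sr, sr^3, ...} -> 0.
Now take the inner product of this character with each irreducible chi from the table, <chi_1*chi_5, chi> = (1/20) sum_C |C| (chi_1*chi_5)(C) conj(chi(C)):
  <chi_1*chi_5, chi_1> = (1/20)[1*(2)*conj(1) + 1*(-2)*conj(1) + 2*(1/2 + sqrt(5)/2)*conj(1) + 2*(-1/2 + sqrt(5)/2)*conj(1) + 2*(1/2 - sqrt(5)/2)*conj(1) + 2*(-sqrt(5)/2 - 1/2)*conj(1) + 5*(0)*conj(1) + 5*(0)*conj(1)]
      = (1/20)[(2) + (-2) + (1 + sqrt(5)) + (-1 + sqrt(5)) + (1 - sqrt(5)) + (-sqrt(5) - 1) + (0) + (0)] = 0/20 = 0
  <chi_1*chi_5, chi_2> = (1/20)[1*(2)*conj(1) + 1*(-2)*conj(1) + 2*(1/2 + sqrt(5)/2)*conj(1) + 2*(-1/2 + sqrt(5)/2)*conj(1) + 2*(1/2 - sqrt(5)/2)*conj(1) + 2*(-sqrt(5)/2 - 1/2)*conj(1) + 5*(0)*conj(-1) + 5*(0)*conj(-1)]
      = (1/20)[(2) + (-2) + (1 + sqrt(5)) + (-1 + sqrt(5)) + (1 - sqrt(5)) + (-sqrt(5) - 1) + (0) + (0)] = 0/20 = 0
  <chi_1*chi_5, chi_3> = (1/20)[1*(2)*conj(1) + 1*(-2)*conj(-1) + 2*(1/2 + sqrt(5)/2)*conj(-1) + 2*(-1/2 + sqrt(5)/2)*conj(1) + 2*(1/2 - sqrt(5)/2)*conj(-1) + 2*(-sqrt(5)/2 - 1/2)*conj(1) + 5*(0)*conj(1) + 5*(0)*conj(-1)]
      = (1/20)[(2) + (2) + (-sqrt(5) - 1) + (-1 + sqrt(5)) + (-1 + sqrt(5)) + (-sqrt(5) - 1) + (0) + (0)] = 0/20 = 0
  <chi_1*chi_5, chi_4> = (1/20)[1*(2)*conj(1) + 1*(-2)*conj(-1) + 2*(1/2 + sqrt(5)/2)*conj(-1) + 2*(-1/2 + sqrt(5)/2)*conj(1) + 2*(1/2 - sqrt(5)/2)*conj(-1) + 2*(-sqrt(5)/2 - 1/2)*conj(1) + 5*(0)*conj(-1) + 5*(0)*conj(1)]
      = (1/20)[(2) + (2) + (-sqrt(5) - 1) + (-1 + sqrt(5)) + (-1 + sqrt(5)) + (-sqrt(5) - 1) + (0) + (0)] = 0/20 = 0
  <chi_1*chi_5, chi_5> = (1/20)[1*(2)*conj(2) + 1*(-2)*conj(-2) + 2*(1/2 + sqrt(5)/2)*conj(1/2 + sqrt(5)/2) + 2*(-1/2 + sqrt(5)/2)*conj(-1/2 + sqrt(5)/2) + 2*(1/2 - sqrt(5)/2)*conj(1/2 - sqrt(5)/2) + 2*(-sqrt(5)/2 - 1/2)*conj(-sqrt(5)/2 - 1/2) + 5*(0)*conj(0) + 5*(0)*conj(0)]
      = (1/20)[(4) + (4) + (sqrt(5) + 3) + (3 - sqrt(5)) + (3 - sqrt(5)) + (sqrt(5) + 3) + (0) + (0)] = 20/20 = 1
  <chi_1*chi_5, chi_6> = (1/20)[1*(2)*conj(2) + 1*(-2)*conj(2) + 2*(1/2 + sqrt(5)/2)*conj(-1/2 + sqrt(5)/2) + 2*(-1/2 + sqrt(5)/2)*conj(-sqrt(5)/2 - 1/2) + 2*(1/2 - sqrt(5)/2)*conj(-sqrt(5)/2 - 1/2) + 2*(-sqrt(5)/2 - 1/2)*conj(-1/2 + sqrt(5)/2) + 5*(0)*conj(0) + 5*(0)*conj(0)]
      = (1/20)[(4) + (-4) + (2) + (-2) + (2) + (-2) + (0) + (0)] = 0/20 = 0
  <chi_1*chi_5, chi_7> = (1/20)[1*(2)*conj(2) + 1*(-2)*conj(-2) + 2*(1/2 + sqrt(5)/2)*conj(1/2 - sqrt(5)/2) + 2*(-1/2 + sqrt(5)/2)*conj(-sqrt(5)/2 - 1/2) + 2*(1/2 - sqrt(5)/2)*conj(1/2 + sqrt(5)/2) + 2*(-sqrt(5)/2 - 1/2)*conj(-1/2 + sqrt(5)/2) + 5*(0)*conj(0) + 5*(0)*conj(0)]
      = (1/20)[(4) + (4) + (-2) + (-2) + (-2) + (-2) + (0) + (0)] = 0/20 = 0
  <chi_1*chi_5, chi_8> = (1/20)[1*(2)*conj(2) + 1*(-2)*conj(2) + 2*(1/2 + sqrt(5)/2)*conj(-sqrt(5)/2 - 1/2) + 2*(-1/2 + sqrt(5)/2)*conj(-1/2 + sqrt(5)/2) + 2*(1/2 - sqrt(5)/2)*conj(-1/2 + sqrt(5)/2) + 2*(-sqrt(5)/2 - 1/2)*conj(-sqrt(5)/2 - 1/2) + 5*(0)*conj(0) + 5*(0)*conj(0)]
      = (1/20)[(4) + (-4) + (-3 - sqrt(5)) + (3 - sqrt(5)) + (-3 + sqrt(5)) + (sqrt(5) + 3) + (0) + (0)] = 0/20 = 0
Hence the multiplicities are chi_5: 1. Dimension check: dim(chi_1)*dim(chi_5) = 1*2 = 2 and sum (mult * dim) = 1*2 = 2.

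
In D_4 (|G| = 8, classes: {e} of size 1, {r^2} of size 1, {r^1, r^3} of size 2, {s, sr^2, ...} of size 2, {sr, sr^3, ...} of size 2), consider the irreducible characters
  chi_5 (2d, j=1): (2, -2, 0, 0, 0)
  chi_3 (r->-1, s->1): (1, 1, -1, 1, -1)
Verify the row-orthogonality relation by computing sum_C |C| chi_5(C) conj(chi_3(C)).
Sum = 0; so <chi_5, chi_3> = 0 (distinct irreducibles are orthogonal).

Explanation: Compute term by term over conjugacy classes (|C| * chi_5(C) * conj(chi_3(C))):
  1*(2)*conj(1) + 1*(-2)*conj(1) + 2*(0)*conj(-1) + 2*(0)*conj(1) + 2*(0)*conj(-1)
  = (2) + (-2) + (0) + (0) + (0)
  = 0.
Dividing by |G| = 8 gives 0/8 = 0, matching the row-orthogonality relation <chi_5, chi_3> = [chi_5 = chi_3].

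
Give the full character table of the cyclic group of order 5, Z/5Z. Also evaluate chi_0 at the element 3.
Character table of Z/5Z (irreps indexed chi_0,...,chi_4 with chi_k(m) = zeta_5^(k*m), zeta_5 = exp(2*pi*i/5)):
  irrep \ class  {0} (size 1)  {1} (size 1)    {2} (size 1)    {3} (size 1)    {4} (size 1)  
  chi_0          1             1               1               1               1             
  chi_1          1             exp(2*I*pi/5)   exp(4*I*pi/5)   exp(-4*I*pi/5)  exp(-2*I*pi/5)
  chi_2          1             exp(4*I*pi/5)   exp(-2*I*pi/5)  exp(2*I*pi/5)   exp(-4*I*pi/5)
  chi_3          1             exp(-4*I*pi/5)  exp(2*I*pi/5)   exp(-2*I*pi/5)  exp(4*I*pi/5) 
  chi_4          1             exp(-2*I*pi/5)  exp(-4*I*pi/5)  exp(4*I*pi/5)   exp(2*I*pi/5) 

Spot check: chi_0(3) = zeta_5^(0*3) = zeta_5^0 = 1.

Derivation: Z/5Z is abelian, so all 5 irreducible complex representations are 1-dimensional. They are given by chi_k(m) = zeta_5^(k*m) for k = 0,...,4. Row orthogonality: sum_m chi_k(m) conj(chi_l(m)) = 5 * [k = l].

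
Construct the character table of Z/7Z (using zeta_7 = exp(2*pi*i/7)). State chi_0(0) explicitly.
Character table of Z/7Z (irreps indexed chi_0,...,chi_6 with chi_k(m) = zeta_7^(k*m), zeta_7 = exp(2*pi*i/7)):
  irrep \ class  {0} (size 1)  {1} (size 1)    {2} (size 1)    {3} (size 1)    {4} (size 1)    {5} (size 1)    {6} (size 1)  
  chi_0          1             1               1               1               1               1               1             
  chi_1          1             exp(2*I*pi/7)   exp(4*I*pi/7)   exp(6*I*pi/7)   exp(-6*I*pi/7)  exp(-4*I*pi/7)  exp(-2*I*pi/7)
  chi_2          1             exp(4*I*pi/7)   exp(-6*I*pi/7)  exp(-2*I*pi/7)  exp(2*I*pi/7)   exp(6*I*pi/7)   exp(-4*I*pi/7)
  chi_3          1             exp(6*I*pi/7)   exp(-2*I*pi/7)  exp(4*I*pi/7)   exp(-4*I*pi/7)  exp(2*I*pi/7)   exp(-6*I*pi/7)
  chi_4          1             exp(-6*I*pi/7)  exp(2*I*pi/7)   exp(-4*I*pi/7)  exp(4*I*pi/7)   exp(-2*I*pi/7)  exp(6*I*pi/7) 
  chi_5          1             exp(-4*I*pi/7)  exp(6*I*pi/7)   exp(2*I*pi/7)   exp(-2*I*pi/7)  exp(-6*I*pi/7)  exp(4*I*pi/7) 
  chi_6          1             exp(-2*I*pi/7)  exp(-4*I*pi/7)  exp(-6*I*pi/7)  exp(6*I*pi/7)   exp(4*I*pi/7)   exp(2*I*pi/7) 

Spot check: chi_0(0) = zeta_7^(0*0) = zeta_7^0 = 1.

Explanation: Z/7Z is abelian, so all 7 irreducible complex representations are 1-dimensional. They are given by chi_k(m) = zeta_7^(k*m) for k = 0,...,6. Row orthogonality: sum_m chi_k(m) conj(chi_l(m)) = 7 * [k = l].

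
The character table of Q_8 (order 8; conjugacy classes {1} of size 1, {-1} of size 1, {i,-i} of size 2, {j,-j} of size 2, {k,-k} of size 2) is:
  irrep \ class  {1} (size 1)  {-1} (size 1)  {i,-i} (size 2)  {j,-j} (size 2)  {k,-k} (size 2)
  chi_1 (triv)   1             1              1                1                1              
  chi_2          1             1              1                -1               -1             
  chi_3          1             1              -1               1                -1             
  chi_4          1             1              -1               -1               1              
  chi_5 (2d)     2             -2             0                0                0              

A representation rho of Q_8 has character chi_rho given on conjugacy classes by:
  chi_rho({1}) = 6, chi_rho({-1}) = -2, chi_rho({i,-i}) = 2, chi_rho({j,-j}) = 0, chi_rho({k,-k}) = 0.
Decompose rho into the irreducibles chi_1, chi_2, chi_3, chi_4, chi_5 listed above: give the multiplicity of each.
Multiplicities: chi_1: 1, chi_2: 1, chi_3: 0, chi_4: 0, chi_5: 2.

Justification: Use <chi_rho, chi> = (1/|G|) sum_C |C| * chi_rho(C) * conj(chi(C)) with |G| = 8 for each irreducible chi in the table:
  <chi_rho, chi_1> = (1/8)[1*(6)*conj(1) + 1*(-2)*conj(1) + 2*(2)*conj(1) + 2*(0)*conj(1) + 2*(0)*conj(1)]
      = (1/8)[(6) + (-2) + (4) + (0) + (0)] = 8/8 = 1
  <chi_rho, chi_2> = (1/8)[1*(6)*conj(1) + 1*(-2)*conj(1) + 2*(2)*conj(1) + 2*(0)*conj(-1) + 2*(0)*conj(-1)]
      = (1/8)[(6) + (-2) + (4) + (0) + (0)] = 8/8 = 1
  <chi_rho, chi_3> = (1/8)[1*(6)*conj(1) + 1*(-2)*conj(1) + 2*(2)*conj(-1) + 2*(0)*conj(1) + 2*(0)*conj(-1)]
      = (1/8)[(6) + (-2) + (-4) + (0) + (0)] = 0/8 = 0
  <chi_rho, chi_4> = (1/8)[1*(6)*conj(1) + 1*(-2)*conj(1) + 2*(2)*conj(-1) + 2*(0)*conj(-1) + 2*(0)*conj(1)]
      = (1/8)[(6) + (-2) + (-4) + (0) + (0)] = 0/8 = 0
  <chi_rho, chi_5> = (1/8)[1*(6)*conj(2) + 1*(-2)*conj(-2) + 2*(2)*conj(0) + 2*(0)*conj(0) + 2*(0)*conj(0)]
      = (1/8)[(12) + (4) + (0) + (0) + (0)] = 16/8 = 2
Dimension check: dim(rho) = sum (mult * dim) = 1*1 + 1*1 + 0*1 + 0*1 + 2*2 = 6 = chi_rho(e) = 6.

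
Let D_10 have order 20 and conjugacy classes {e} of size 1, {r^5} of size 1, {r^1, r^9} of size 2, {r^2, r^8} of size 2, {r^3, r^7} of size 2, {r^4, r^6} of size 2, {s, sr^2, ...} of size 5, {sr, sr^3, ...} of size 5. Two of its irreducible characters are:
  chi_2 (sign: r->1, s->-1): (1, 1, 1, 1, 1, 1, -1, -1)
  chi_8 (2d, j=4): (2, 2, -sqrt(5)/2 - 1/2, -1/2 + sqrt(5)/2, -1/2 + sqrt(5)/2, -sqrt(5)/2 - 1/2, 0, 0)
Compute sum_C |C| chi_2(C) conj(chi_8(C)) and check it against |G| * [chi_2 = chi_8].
Sum = 0; so <chi_2, chi_8> = 0 (distinct irreducibles are orthogonal).

Proof sketch: Compute term by term over conjugacy classes (|C| * chi_2(C) * conj(chi_8(C))):
  1*(1)*conj(2) + 1*(1)*conj(2) + 2*(1)*conj(-sqrt(5)/2 - 1/2) + 2*(1)*conj(-1/2 + sqrt(5)/2) + 2*(1)*conj(-1/2 + sqrt(5)/2) + 2*(1)*conj(-sqrt(5)/2 - 1/2) + 5*(-1)*conj(0) + 5*(-1)*conj(0)
  = (2) + (2) + (-sqrt(5) - 1) + (-1 + sqrt(5)) + (-1 + sqrt(5)) + (-sqrt(5) - 1) + (0) + (0)
  = 0.
Dividing by |G| = 20 gives 0/20 = 0, matching the row-orthogonality relation <chi_2, chi_8> = [chi_2 = chi_8].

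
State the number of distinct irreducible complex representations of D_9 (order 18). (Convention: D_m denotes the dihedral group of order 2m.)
6

The number of irreducible complex representations of a finite group equals its number of conjugacy classes. D_9 has 6 conjugacy classes ((n+3)/2 for n odd), so D_9 (order 18) has exactly 6 irreducible complex representations.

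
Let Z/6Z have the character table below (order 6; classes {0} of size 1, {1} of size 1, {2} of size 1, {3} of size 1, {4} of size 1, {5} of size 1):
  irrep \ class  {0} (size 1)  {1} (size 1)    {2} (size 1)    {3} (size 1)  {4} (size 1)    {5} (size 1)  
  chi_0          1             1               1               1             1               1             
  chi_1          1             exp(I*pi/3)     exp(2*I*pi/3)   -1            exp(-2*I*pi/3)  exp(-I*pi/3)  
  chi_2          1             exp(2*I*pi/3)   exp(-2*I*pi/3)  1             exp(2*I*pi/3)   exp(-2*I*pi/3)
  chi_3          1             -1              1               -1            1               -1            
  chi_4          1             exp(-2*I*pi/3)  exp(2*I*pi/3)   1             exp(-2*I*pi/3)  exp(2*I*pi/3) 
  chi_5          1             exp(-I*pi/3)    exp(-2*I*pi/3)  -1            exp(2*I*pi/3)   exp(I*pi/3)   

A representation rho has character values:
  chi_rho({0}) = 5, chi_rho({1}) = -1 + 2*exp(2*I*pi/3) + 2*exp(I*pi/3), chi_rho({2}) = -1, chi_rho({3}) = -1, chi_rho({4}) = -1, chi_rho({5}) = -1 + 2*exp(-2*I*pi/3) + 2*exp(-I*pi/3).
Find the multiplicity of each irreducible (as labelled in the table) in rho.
Multiplicities: chi_0: 0, chi_1: 2, chi_2: 2, chi_3: 1, chi_4: 0, chi_5: 0.

Derivation: Use <chi_rho, chi> = (1/|G|) sum_C |C| * chi_rho(C) * conj(chi(C)) with |G| = 6 for each irreducible chi in the table:
  <chi_rho, chi_0> = (1/6)[1*(5)*conj(1) + 1*(-1 + 2*exp(2*I*pi/3) + 2*exp(I*pi/3))*conj(1) + 1*(-1)*conj(1) + 1*(-1)*conj(1) + 1*(-1)*conj(1) + 1*(-1 + 2*exp(-2*I*pi/3) + 2*exp(-I*pi/3))*conj(1)]
      = (1/6)[(5) + (-1 + 2*exp(2*I*pi/3) + 2*exp(I*pi/3)) + (-1) + (-1) + (-1) + (-1 + 2*exp(-2*I*pi/3) + 2*exp(-I*pi/3))] = 0/6 = 0
  <chi_rho, chi_1> = (1/6)[1*(5)*conj(1) + 1*(-1 + 2*exp(2*I*pi/3) + 2*exp(I*pi/3))*conj(exp(I*pi/3)) + 1*(-1)*conj(exp(2*I*pi/3)) + 1*(-1)*conj(-1) + 1*(-1)*conj(exp(-2*I*pi/3)) + 1*(-1 + 2*exp(-2*I*pi/3) + 2*exp(-I*pi/3))*conj(exp(-I*pi/3))]
      = (1/6)[(5) + (2 - exp(-I*pi/3) + 2*exp(I*pi/3)) + (2 + exp(-2*I*pi/3) + 2*exp(2*I*pi/3)) + (1) + (2 + 2*exp(-2*I*pi/3) + exp(2*I*pi/3)) + (2 + 2*exp(-I*pi/3) - exp(I*pi/3))] = 12/6 = 2
  <chi_rho, chi_2> = (1/6)[1*(5)*conj(1) + 1*(-1 + 2*exp(2*I*pi/3) + 2*exp(I*pi/3))*conj(exp(2*I*pi/3)) + 1*(-1)*conj(exp(-2*I*pi/3)) + 1*(-1)*conj(1) + 1*(-1)*conj(exp(2*I*pi/3)) + 1*(-1 + 2*exp(-2*I*pi/3) + 2*exp(-I*pi/3))*conj(exp(-2*I*pi/3))]
      = (1/6)[(5) + (2 + 2*exp(-I*pi/3) - exp(-2*I*pi/3)) + (2 + 2*exp(-2*I*pi/3) + exp(2*I*pi/3)) + (-1) + (2 + exp(-2*I*pi/3) + 2*exp(2*I*pi/3)) + (2 - exp(2*I*pi/3) + 2*exp(I*pi/3))] = 12/6 = 2
  <chi_rho, chi_3> = (1/6)[1*(5)*conj(1) + 1*(-1 + 2*exp(2*I*pi/3) + 2*exp(I*pi/3))*conj(-1) + 1*(-1)*conj(1) + 1*(-1)*conj(-1) + 1*(-1)*conj(1) + 1*(-1 + 2*exp(-2*I*pi/3) + 2*exp(-I*pi/3))*conj(-1)]
      = (1/6)[(5) + (1 - 2*exp(I*pi/3) - 2*exp(2*I*pi/3)) + (-1) + (1) + (-1) + (1 - 2*exp(-I*pi/3) - 2*exp(-2*I*pi/3))] = 6/6 = 1
  <chi_rho, chi_4> = (1/6)[1*(5)*conj(1) + 1*(-1 + 2*exp(2*I*pi/3) + 2*exp(I*pi/3))*conj(exp(-2*I*pi/3)) + 1*(-1)*conj(exp(2*I*pi/3)) + 1*(-1)*conj(1) + 1*(-1)*conj(exp(-2*I*pi/3)) + 1*(-1 + 2*exp(-2*I*pi/3) + 2*exp(-I*pi/3))*conj(exp(2*I*pi/3))]
      = (1/6)[(5) + (-2 + 2*exp(-2*I*pi/3) - exp(2*I*pi/3)) + (2 + exp(-2*I*pi/3) + 2*exp(2*I*pi/3)) + (-1) + (2 + 2*exp(-2*I*pi/3) + exp(2*I*pi/3)) + (-2 - exp(-2*I*pi/3) + 2*exp(2*I*pi/3))] = 0/6 = 0
  <chi_rho, chi_5> = (1/6)[1*(5)*conj(1) + 1*(-1 + 2*exp(2*I*pi/3) + 2*exp(I*pi/3))*conj(exp(-I*pi/3)) + 1*(-1)*conj(exp(-2*I*pi/3)) + 1*(-1)*conj(-1) + 1*(-1)*conj(exp(2*I*pi/3)) + 1*(-1 + 2*exp(-2*I*pi/3) + 2*exp(-I*pi/3))*conj(exp(I*pi/3))]
      = (1/6)[(5) + (-2 - exp(I*pi/3) + 2*exp(2*I*pi/3)) + (2 + 2*exp(-2*I*pi/3) + exp(2*I*pi/3)) + (1) + (2 + exp(-2*I*pi/3) + 2*exp(2*I*pi/3)) + (-2 + 2*exp(-2*I*pi/3) - exp(-I*pi/3))] = 0/6 = 0
(Exp terms are combined using exp(i*s)*conj(exp(i*t)) = exp(i*(s-t)), and sums of them are collapsed using the identity that for every m > 1 the m distinct m-th roots of unity sum to 0, e.g. 1 + exp(2*I*pi/3) + exp(-2*I*pi/3) = 0.)
Dimension check: dim(rho) = sum (mult * dim) = 0*1 + 2*1 + 2*1 + 1*1 + 0*1 + 0*1 = 5 = chi_rho(e) = 5.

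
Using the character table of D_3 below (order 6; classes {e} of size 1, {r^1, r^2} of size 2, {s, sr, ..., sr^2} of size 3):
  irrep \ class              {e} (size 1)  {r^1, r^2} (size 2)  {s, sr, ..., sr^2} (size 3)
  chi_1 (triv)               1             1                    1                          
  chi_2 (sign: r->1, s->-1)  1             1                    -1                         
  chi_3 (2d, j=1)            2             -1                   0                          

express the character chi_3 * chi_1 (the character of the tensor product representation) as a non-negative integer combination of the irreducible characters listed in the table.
chi_3 tensor chi_1 = chi_3 (all other irreducibles have multiplicity 0).

Solution. The character of a tensor product is the pointwise product (chi_3 * chi_1)(C) = chi_3(C) * chi_1(C):
  {e}: (2)*(1), {r^1, r^2}: (-1)*(1), {s, sr, ..., sr^2}: (0)*(1)
so (chi_3 * chi_1) takes values
  {e} -> 2, {r^1, r^2} -> -1, {s, sr, ..., sr^2} -> 0.
Now take the inner product of this character with each irreducible chi from the table, <chi_3*chi_1, chi> = (1/6) sum_C |C| (chi_3*chi_1)(C) conj(chi(C)):
  <chi_3*chi_1, chi_1> = (1/6)[1*(2)*conj(1) + 2*(-1)*conj(1) + 3*(0)*conj(1)]
      = (1/6)[(2) + (-2) + (0)] = 0/6 = 0
  <chi_3*chi_1, chi_2> = (1/6)[1*(2)*conj(1) + 2*(-1)*conj(1) + 3*(0)*conj(-1)]
      = (1/6)[(2) + (-2) + (0)] = 0/6 = 0
  <chi_3*chi_1, chi_3> = (1/6)[1*(2)*conj(2) + 2*(-1)*conj(-1) + 3*(0)*conj(0)]
      = (1/6)[(4) + (2) + (0)] = 6/6 = 1
Hence the multiplicities are chi_3: 1. Dimension check: dim(chi_3)*dim(chi_1) = 2*1 = 2 and sum (mult * dim) = 1*2 = 2.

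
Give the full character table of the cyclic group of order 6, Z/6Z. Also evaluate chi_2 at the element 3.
Character table of Z/6Z (irreps indexed chi_0,...,chi_5 with chi_k(m) = zeta_6^(k*m), zeta_6 = exp(2*pi*i/6)):
  irrep \ class  {0} (size 1)  {1} (size 1)    {2} (size 1)    {3} (size 1)  {4} (size 1)    {5} (size 1)  
  chi_0          1             1               1               1             1               1             
  chi_1          1             exp(I*pi/3)     exp(2*I*pi/3)   -1            exp(-2*I*pi/3)  exp(-I*pi/3)  
  chi_2          1             exp(2*I*pi/3)   exp(-2*I*pi/3)  1             exp(2*I*pi/3)   exp(-2*I*pi/3)
  chi_3          1             -1              1               -1            1               -1            
  chi_4          1             exp(-2*I*pi/3)  exp(2*I*pi/3)   1             exp(-2*I*pi/3)  exp(2*I*pi/3) 
  chi_5          1             exp(-I*pi/3)    exp(-2*I*pi/3)  -1            exp(2*I*pi/3)   exp(I*pi/3)   

Spot check: chi_2(3) = zeta_6^(2*3) = zeta_6^6 = 1.

Derivation: Z/6Z is abelian, so all 6 irreducible complex representations are 1-dimensional. They are given by chi_k(m) = zeta_6^(k*m) for k = 0,...,5. Row orthogonality: sum_m chi_k(m) conj(chi_l(m)) = 6 * [k = l].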